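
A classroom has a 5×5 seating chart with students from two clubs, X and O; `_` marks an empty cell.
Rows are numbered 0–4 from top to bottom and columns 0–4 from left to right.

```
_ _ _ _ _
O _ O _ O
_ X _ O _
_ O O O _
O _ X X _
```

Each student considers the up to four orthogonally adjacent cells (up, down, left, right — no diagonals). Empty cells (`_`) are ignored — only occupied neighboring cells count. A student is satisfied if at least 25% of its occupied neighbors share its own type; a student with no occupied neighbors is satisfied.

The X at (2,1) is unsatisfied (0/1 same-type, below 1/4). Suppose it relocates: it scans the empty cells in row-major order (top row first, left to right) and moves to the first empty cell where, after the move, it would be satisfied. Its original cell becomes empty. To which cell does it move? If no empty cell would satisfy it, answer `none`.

(0,1)

Vacating (2,1). Empty cells in order:
  (0,0): 0/1 same-type → still unsatisfied.
  (0,1): 0/0 same-type → satisfied — stop here.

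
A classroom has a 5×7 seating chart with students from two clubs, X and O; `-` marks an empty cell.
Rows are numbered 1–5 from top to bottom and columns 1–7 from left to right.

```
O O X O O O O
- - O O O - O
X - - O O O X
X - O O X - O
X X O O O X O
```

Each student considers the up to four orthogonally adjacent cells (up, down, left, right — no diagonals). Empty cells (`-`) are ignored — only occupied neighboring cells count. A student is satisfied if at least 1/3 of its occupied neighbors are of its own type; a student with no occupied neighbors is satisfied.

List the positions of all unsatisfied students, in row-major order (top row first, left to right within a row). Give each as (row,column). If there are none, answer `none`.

Row 1: (1,1)O 1/1 ok · (1,2)O 1/2 ok · (1,3)X 0/3 unhappy · (1,4)O 2/3 ok · (1,5)O 3/3 ok · (1,6)O 2/2 ok · (1,7)O 2/2 ok
Row 2: (2,3)O 1/2 ok · (2,4)O 4/4 ok · (2,5)O 3/3 ok · (2,7)O 1/2 ok
Row 3: (3,1)X 1/1 ok · (3,4)O 3/3 ok · (3,5)O 3/4 ok · (3,6)O 1/2 ok · (3,7)X 0/3 unhappy
Row 4: (4,1)X 2/2 ok · (4,3)O 2/2 ok · (4,4)O 3/4 ok · (4,5)X 0/3 unhappy · (4,7)O 1/2 ok
Row 5: (5,1)X 2/2 ok · (5,2)X 1/2 ok · (5,3)O 2/3 ok · (5,4)O 3/3 ok · (5,5)O 1/3 ok · (5,6)X 0/2 unhappy · (5,7)O 1/2 ok

(1,3), (3,7), (4,5), (5,6)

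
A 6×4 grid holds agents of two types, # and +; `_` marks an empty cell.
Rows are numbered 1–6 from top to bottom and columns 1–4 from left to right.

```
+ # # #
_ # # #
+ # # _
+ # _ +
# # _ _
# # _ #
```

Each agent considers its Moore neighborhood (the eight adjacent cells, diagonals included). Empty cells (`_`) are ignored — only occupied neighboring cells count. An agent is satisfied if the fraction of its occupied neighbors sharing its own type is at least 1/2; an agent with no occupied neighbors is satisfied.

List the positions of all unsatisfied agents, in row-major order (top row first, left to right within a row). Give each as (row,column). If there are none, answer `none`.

Row 1: (1,1)+ 0/2 ✗ · (1,2)# 3/4 ✓ · (1,3)# 5/5 ✓ · (1,4)# 3/3 ✓
Row 2: (2,2)# 5/7 ✓ · (2,3)# 7/7 ✓ · (2,4)# 4/4 ✓
Row 3: (3,1)+ 1/4 ✗ · (3,2)# 4/6 ✓ · (3,3)# 5/6 ✓
Row 4: (4,1)+ 1/5 ✗ · (4,2)# 4/6 ✓ · (4,4)+ 0/1 ✗
Row 5: (5,1)# 4/5 ✓ · (5,2)# 4/5 ✓
Row 6: (6,1)# 3/3 ✓ · (6,2)# 3/3 ✓ · (6,4)# 0/0 ✓

(1,1), (3,1), (4,1), (4,4)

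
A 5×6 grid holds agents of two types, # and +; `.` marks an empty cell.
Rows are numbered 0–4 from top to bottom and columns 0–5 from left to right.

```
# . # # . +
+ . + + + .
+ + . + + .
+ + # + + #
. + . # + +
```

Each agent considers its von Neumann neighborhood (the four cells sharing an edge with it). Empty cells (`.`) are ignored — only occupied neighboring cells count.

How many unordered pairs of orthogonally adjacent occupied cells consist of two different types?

9

Scan each occupied cell's neighbors to the right and below so each pair is counted once.
Row 0: #(0,0)–+(1,0)≠ #(0,2)–#(0,3)= #(0,2)–+(1,2)≠ #(0,3)–+(1,3)≠  → 3/4 unlike.
Row 1: +(1,0)–+(2,0)= +(1,2)–+(1,3)= +(1,3)–+(1,4)= +(1,3)–+(2,3)= +(1,4)–+(2,4)=  → 0/5 unlike.
Row 2: +(2,0)–+(2,1)= +(2,0)–+(3,0)= +(2,1)–+(3,1)= +(2,3)–+(2,4)= +(2,3)–+(3,3)= +(2,4)–+(3,4)=  → 0/6 unlike.
Row 3: +(3,0)–+(3,1)= +(3,1)–#(3,2)≠ +(3,1)–+(4,1)= #(3,2)–+(3,3)≠ +(3,3)–+(3,4)= +(3,3)–#(4,3)≠ +(3,4)–#(3,5)≠ +(3,4)–+(4,4)= #(3,5)–+(4,5)≠  → 5/9 unlike.
Row 4: #(4,3)–+(4,4)≠ +(4,4)–+(4,5)=  → 1/2 unlike.
Total adjacent occupied pairs: 26; unlike-type pairs: 9.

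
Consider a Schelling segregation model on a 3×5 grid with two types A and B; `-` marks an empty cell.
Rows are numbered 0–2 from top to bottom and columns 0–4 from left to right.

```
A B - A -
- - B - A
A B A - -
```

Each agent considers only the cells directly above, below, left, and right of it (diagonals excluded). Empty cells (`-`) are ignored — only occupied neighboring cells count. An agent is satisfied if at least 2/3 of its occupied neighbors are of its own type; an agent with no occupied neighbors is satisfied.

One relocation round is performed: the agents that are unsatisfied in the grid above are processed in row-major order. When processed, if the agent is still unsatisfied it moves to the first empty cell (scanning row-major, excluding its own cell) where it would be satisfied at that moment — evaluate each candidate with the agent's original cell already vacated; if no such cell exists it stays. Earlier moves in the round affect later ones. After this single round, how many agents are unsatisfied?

0

Initially unsatisfied (in order): (0,0), (0,1), (1,2), (2,0), (2,1), (2,2).
  (0,0) → (0,4).
  (0,1): now satisfied by earlier moves; stays.
  (1,2) → (0,0).
  (2,0) → (1,2).
  (2,1) → (1,0).
  (2,2): now satisfied by earlier moves; stays.
Resulting grid:
B B - A A
B - A - A
- - A - -
All satisfied now.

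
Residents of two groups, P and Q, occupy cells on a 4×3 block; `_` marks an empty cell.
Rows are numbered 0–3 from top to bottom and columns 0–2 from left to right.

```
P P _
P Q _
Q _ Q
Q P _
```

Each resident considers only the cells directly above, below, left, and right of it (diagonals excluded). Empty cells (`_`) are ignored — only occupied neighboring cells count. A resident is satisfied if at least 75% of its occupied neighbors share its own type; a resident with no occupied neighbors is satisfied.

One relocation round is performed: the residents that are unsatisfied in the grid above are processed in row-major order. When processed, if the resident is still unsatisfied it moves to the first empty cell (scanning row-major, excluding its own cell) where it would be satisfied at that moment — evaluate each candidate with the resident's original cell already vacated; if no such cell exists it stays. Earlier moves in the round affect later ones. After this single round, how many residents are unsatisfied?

4

Initially unsatisfied (in order): (0,1), (1,0), (1,1), (2,0), (3,0), (3,1).
  (0,1) → (0,2).
  (1,0): no empty cell satisfies it; stays.
  (1,1): no empty cell satisfies it; stays.
  (2,0): no empty cell satisfies it; stays.
  (3,0) → (2,1).
  (3,1): no empty cell satisfies it; stays.
Resulting grid:
P _ P
P Q _
Q Q Q
_ P _
Unsatisfied now: (1,0), (1,1), (2,0), (3,1).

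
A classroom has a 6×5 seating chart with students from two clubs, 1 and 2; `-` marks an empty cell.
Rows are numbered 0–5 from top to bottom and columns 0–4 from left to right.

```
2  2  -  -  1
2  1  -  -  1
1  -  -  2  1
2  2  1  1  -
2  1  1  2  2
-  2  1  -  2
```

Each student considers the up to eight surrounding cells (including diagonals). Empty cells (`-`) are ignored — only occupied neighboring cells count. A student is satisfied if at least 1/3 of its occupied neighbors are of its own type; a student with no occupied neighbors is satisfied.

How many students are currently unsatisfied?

Row 0: (0,0)2 2/3 ok · (0,1)2 2/3 ok · (0,4)1 1/1 ok
Row 1: (1,0)2 2/4 ok · (1,1)1 1/4 unhappy · (1,4)1 2/3 ok
Row 2: (2,0)1 1/4 unhappy · (2,3)2 0/4 unhappy · (2,4)1 2/3 ok
Row 3: (3,0)2 2/4 ok · (3,1)2 2/6 ok · (3,2)1 3/6 ok · (3,3)1 3/6 ok
Row 4: (4,0)2 3/4 ok · (4,1)1 3/7 ok · (4,2)1 4/7 ok · (4,3)2 2/6 ok · (4,4)2 2/3 ok
Row 5: (5,1)2 1/4 unhappy · (5,2)1 2/4 ok · (5,4)2 2/2 ok
Unsatisfied: (1,1), (2,0), (2,3), (5,1) — 4 in total.

4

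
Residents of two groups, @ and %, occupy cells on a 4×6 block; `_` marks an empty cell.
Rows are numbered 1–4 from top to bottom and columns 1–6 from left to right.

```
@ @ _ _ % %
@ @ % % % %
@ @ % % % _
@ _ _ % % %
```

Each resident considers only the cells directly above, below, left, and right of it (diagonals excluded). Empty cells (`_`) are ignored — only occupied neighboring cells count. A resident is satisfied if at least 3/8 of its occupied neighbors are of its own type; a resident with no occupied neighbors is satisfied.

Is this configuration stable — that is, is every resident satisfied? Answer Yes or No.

Row 1: (1,1)@ 2/2 ✓ · (1,2)@ 2/2 ✓ · (1,5)% 2/2 ✓ · (1,6)% 2/2 ✓
Row 2: (2,1)@ 3/3 ✓ · (2,2)@ 3/4 ✓ · (2,3)% 2/3 ✓ · (2,4)% 3/3 ✓ · (2,5)% 4/4 ✓ · (2,6)% 2/2 ✓
Row 3: (3,1)@ 3/3 ✓ · (3,2)@ 2/3 ✓ · (3,3)% 2/3 ✓ · (3,4)% 4/4 ✓ · (3,5)% 3/3 ✓
Row 4: (4,1)@ 1/1 ✓ · (4,4)% 2/2 ✓ · (4,5)% 3/3 ✓ · (4,6)% 1/1 ✓
All meet the threshold, so the configuration is stable.

Yes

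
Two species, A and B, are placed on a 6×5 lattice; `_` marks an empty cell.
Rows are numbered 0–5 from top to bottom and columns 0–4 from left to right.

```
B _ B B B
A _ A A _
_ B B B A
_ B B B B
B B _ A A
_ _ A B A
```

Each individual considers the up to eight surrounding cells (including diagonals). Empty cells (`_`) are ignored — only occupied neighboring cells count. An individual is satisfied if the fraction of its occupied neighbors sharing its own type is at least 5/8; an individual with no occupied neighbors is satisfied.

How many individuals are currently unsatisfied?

16

Row 0: (0,0)B 0/1 not · (0,2)B 1/3 not · (0,3)B 2/4 not · (0,4)B 1/2 not
Row 1: (1,0)A 0/2 not · (1,2)A 1/6 not · (1,3)A 2/7 not
Row 2: (2,1)B 3/5 not · (2,2)B 5/7 satisfied · (2,3)B 4/7 not · (2,4)A 1/4 not
Row 3: (3,1)B 5/5 satisfied · (3,2)B 6/7 satisfied · (3,3)B 4/7 not · (3,4)B 2/5 not
Row 4: (4,0)B 2/2 satisfied · (4,1)B 3/4 satisfied · (4,3)A 3/7 not · (4,4)A 2/5 not
Row 5: (5,2)A 1/3 not · (5,3)B 0/4 not · (5,4)A 2/3 satisfied
Unsatisfied: (0,0), (0,2), (0,3), (0,4), (1,0), (1,2), (1,3), (2,1), (2,3), (2,4), (3,3), (3,4), (4,3), (4,4), (5,2), (5,3) — 16 in total.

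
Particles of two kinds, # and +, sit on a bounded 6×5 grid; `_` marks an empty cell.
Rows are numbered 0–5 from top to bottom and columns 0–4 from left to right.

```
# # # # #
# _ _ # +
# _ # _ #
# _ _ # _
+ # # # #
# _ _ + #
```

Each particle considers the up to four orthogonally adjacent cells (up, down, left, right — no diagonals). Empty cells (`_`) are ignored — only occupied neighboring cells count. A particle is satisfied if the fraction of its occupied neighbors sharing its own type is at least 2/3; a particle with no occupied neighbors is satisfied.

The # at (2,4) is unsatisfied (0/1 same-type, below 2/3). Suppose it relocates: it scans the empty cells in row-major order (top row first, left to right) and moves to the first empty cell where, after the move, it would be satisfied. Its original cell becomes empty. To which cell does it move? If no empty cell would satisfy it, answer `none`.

(1,1)

Vacating (2,4). Empty cells in order:
  (1,1): 2/2 same-type → satisfied — stop here.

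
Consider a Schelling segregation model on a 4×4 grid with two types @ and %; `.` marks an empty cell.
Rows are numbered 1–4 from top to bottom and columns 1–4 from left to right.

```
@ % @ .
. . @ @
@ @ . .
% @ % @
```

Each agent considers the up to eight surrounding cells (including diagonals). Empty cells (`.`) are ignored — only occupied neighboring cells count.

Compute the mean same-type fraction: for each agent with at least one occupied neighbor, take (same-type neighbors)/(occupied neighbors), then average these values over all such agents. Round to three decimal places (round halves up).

0.380

(1,1)@ 0/1
(1,2)% 0/3
(1,3)@ 2/3
(2,3)@ 3/4
(2,4)@ 2/2
(3,1)@ 2/3
(3,2)@ 3/5
(4,1)% 0/3
(4,2)@ 2/4
(4,3)% 0/3
(4,4)@ 0/1
Sum over 11 agents: 0/1 + 0/3 + 2/3 + 3/4 + 2/2 + 2/3 + 3/5 + 0/3 + 2/4 + 0/3 + 0/1 = 251/60; mean = 251/60 ÷ 11 = 251/660 = 0.380303… → 0.380.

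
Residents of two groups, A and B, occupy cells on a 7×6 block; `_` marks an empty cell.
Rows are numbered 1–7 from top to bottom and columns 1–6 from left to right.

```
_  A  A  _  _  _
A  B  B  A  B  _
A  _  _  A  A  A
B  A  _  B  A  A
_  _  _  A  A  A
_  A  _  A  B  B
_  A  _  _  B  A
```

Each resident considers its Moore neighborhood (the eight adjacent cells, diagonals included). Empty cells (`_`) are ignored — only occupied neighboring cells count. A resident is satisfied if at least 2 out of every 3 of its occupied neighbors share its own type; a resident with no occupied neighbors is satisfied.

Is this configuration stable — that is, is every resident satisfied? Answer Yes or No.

No

Row 1: (1,2)A 2/4 ✗ · (1,3)A 2/4 ✗
Row 2: (2,1)A 2/3 ✓ · (2,2)B 1/5 ✗ · (2,3)B 1/5 ✗ · (2,4)A 3/5 ✗ · (2,5)B 0/4 ✗
Row 3: (3,1)A 2/4 ✗ · (3,4)A 3/6 ✗ · (3,5)A 5/7 ✓ · (3,6)A 3/4 ✓
Row 4: (4,1)B 0/2 ✗ · (4,2)A 1/2 ✗ · (4,4)B 0/5 ✗ · (4,5)A 7/8 ✓ · (4,6)A 5/5 ✓
Row 5: (5,4)A 3/5 ✗ · (5,5)A 5/8 ✗ · (5,6)A 3/5 ✗
Row 6: (6,2)A 1/1 ✓ · (6,4)A 2/4 ✗ · (6,5)B 2/7 ✗ · (6,6)B 2/5 ✗
Row 7: (7,2)A 1/1 ✓ · (7,5)B 2/4 ✗ · (7,6)A 0/3 ✗
For instance (1,2) has only 2/4 same-type neighbors, below 2/3.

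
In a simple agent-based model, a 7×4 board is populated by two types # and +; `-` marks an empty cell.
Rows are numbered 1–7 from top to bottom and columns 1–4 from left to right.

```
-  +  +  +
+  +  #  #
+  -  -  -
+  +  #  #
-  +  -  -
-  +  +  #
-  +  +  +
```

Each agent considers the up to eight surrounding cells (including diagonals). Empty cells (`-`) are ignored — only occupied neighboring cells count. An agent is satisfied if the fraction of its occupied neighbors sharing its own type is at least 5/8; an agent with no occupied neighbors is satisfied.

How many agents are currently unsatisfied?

6

Row 1: (1,2)+ 3/4 ok · (1,3)+ 3/5 unhappy · (1,4)+ 1/3 unhappy
Row 2: (2,1)+ 3/3 ok · (2,2)+ 4/5 ok · (2,3)# 1/5 unhappy · (2,4)# 1/3 unhappy
Row 3: (3,1)+ 4/4 ok
Row 4: (4,1)+ 3/3 ok · (4,2)+ 3/4 ok · (4,3)# 1/3 unhappy · (4,4)# 1/1 ok
Row 5: (5,2)+ 4/5 ok
Row 6: (6,2)+ 4/4 ok · (6,3)+ 5/6 ok · (6,4)# 0/3 unhappy
Row 7: (7,2)+ 3/3 ok · (7,3)+ 4/5 ok · (7,4)+ 2/3 ok
Unsatisfied: (1,3), (1,4), (2,3), (2,4), (4,3), (6,4) — 6 in total.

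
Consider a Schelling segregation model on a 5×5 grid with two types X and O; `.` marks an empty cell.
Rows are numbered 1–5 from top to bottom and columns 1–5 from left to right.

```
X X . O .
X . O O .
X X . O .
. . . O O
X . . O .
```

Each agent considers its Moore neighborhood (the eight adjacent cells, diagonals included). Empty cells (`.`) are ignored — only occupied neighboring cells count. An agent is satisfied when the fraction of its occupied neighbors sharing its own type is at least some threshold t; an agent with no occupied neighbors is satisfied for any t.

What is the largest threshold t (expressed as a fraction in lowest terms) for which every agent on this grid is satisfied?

3/5

(1,1)X 2/2
(1,2)X 2/3
(1,4)O 2/2
(2,1)X 4/4
(2,3)O 3/5
(2,4)O 3/3
(3,1)X 2/2
(3,2)X 2/3
(3,4)O 4/4
(4,4)O 3/3
(4,5)O 3/3
(5,1)X — no occupied neighbors
(5,4)O 2/2
The smallest same-type fraction is 3/5 at (2,3), which reduces to 3/5. Any threshold above that leaves this agent unsatisfied.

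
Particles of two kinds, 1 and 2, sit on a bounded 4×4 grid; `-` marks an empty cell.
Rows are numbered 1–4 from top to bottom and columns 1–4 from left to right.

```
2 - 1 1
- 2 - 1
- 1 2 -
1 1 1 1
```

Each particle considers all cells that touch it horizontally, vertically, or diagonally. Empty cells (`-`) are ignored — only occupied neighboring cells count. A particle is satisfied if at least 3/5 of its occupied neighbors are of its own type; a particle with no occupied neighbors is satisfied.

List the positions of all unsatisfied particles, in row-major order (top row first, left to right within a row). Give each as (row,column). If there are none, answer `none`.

(2,2), (3,3), (4,4)

Row 1: (1,1)2 1/1 ok · (1,3)1 2/3 ok · (1,4)1 2/2 ok
Row 2: (2,2)2 2/4 unhappy · (2,4)1 2/3 ok
Row 3: (3,2)1 3/5 ok · (3,3)2 1/6 unhappy
Row 4: (4,1)1 2/2 ok · (4,2)1 3/4 ok · (4,3)1 3/4 ok · (4,4)1 1/2 unhappy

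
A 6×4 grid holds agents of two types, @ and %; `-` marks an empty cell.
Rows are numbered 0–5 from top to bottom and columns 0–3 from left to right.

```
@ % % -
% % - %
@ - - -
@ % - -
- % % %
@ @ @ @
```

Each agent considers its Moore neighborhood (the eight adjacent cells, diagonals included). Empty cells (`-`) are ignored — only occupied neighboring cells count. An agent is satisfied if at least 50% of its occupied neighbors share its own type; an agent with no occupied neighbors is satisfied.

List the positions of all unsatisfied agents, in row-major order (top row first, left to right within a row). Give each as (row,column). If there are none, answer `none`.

(0,0), (2,0), (3,0), (4,1), (4,3), (5,2), (5,3)

Row 0: (0,0)@ 0/3 not · (0,1)% 3/4 satisfied · (0,2)% 3/3 satisfied
Row 1: (1,0)% 2/4 satisfied · (1,1)% 3/5 satisfied · (1,3)% 1/1 satisfied
Row 2: (2,0)@ 1/4 not
Row 3: (3,0)@ 1/3 not · (3,1)% 2/4 satisfied
Row 4: (4,1)% 2/6 not · (4,2)% 3/6 satisfied · (4,3)% 1/3 not
Row 5: (5,0)@ 1/2 satisfied · (5,1)@ 2/4 satisfied · (5,2)@ 2/5 not · (5,3)@ 1/3 not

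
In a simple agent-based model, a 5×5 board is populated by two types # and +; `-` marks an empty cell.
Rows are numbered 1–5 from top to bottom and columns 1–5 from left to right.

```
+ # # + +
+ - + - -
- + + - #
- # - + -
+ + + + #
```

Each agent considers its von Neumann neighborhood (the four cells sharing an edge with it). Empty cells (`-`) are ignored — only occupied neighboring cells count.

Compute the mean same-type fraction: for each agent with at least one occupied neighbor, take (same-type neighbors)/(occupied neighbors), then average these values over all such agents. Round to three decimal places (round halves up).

(1,1)+ 1/2
(1,2)# 1/2
(1,3)# 1/3
(1,4)+ 1/2
(1,5)+ 1/1
(2,1)+ 1/1
(2,3)+ 1/2
(3,2)+ 1/2
(3,3)+ 2/2
(3,5)# — no occupied neighbors
(4,2)# 0/2
(4,4)+ 1/1
(5,1)+ 1/1
(5,2)+ 2/3
(5,3)+ 2/2
(5,4)+ 2/3
(5,5)# 0/1
Sum over 16 agents: 1/2 + 1/2 + 1/3 + 1/2 + 1/1 + 1/1 + 1/2 + 1/2 + 2/2 + 0/2 + 1/1 + 1/1 + 2/3 + 2/2 + 2/3 + 0/1 = 61/6; mean = 61/6 ÷ 16 = 61/96 = 0.635416… → 0.635.

0.635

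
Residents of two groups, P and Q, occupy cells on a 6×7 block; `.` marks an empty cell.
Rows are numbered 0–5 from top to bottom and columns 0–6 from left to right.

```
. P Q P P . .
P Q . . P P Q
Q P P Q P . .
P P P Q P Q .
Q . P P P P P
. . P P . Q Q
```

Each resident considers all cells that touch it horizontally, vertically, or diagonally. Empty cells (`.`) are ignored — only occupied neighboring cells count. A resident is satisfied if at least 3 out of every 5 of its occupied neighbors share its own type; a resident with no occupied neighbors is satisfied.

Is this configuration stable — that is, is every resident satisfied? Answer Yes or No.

(0,1)P 1/3 not
(0,2)Q 1/3 not
(0,3)P 2/3 satisfied
(0,4)P 3/3 satisfied
(1,0)P 2/4 not
(1,1)Q 2/6 not
(1,4)P 4/5 satisfied
(1,5)P 3/4 satisfied
(1,6)Q 0/1 not
(2,0)Q 1/5 not
(2,1)P 5/7 satisfied
(2,2)P 3/6 not
(2,3)Q 1/6 not
(2,4)P 3/6 not
(3,0)P 2/4 not
(3,1)P 5/7 satisfied
(3,2)P 5/7 satisfied
(3,3)Q 1/8 not
(3,4)P 4/7 not
(3,5)Q 0/5 not
(4,0)Q 0/2 not
(4,2)P 5/6 satisfied
(4,3)P 6/7 satisfied
(4,4)P 4/7 not
(4,5)P 3/6 not
(4,6)P 1/4 not
(5,2)P 3/3 satisfied
(5,3)P 4/4 satisfied
(5,5)Q 1/4 not
(5,6)Q 1/3 not
For instance (0,1) has only 1/3 same-type neighbors, below 3/5.

No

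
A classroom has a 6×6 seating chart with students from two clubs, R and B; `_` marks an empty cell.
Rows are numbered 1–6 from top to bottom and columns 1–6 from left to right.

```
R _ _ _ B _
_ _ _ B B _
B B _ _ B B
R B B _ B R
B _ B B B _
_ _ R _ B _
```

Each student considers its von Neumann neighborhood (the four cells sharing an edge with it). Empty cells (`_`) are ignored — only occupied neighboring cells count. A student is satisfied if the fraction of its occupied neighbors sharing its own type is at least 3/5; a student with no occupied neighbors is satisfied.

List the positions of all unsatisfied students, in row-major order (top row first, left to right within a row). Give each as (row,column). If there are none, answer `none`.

(3,1), (3,6), (4,1), (4,6), (5,1), (6,3)

(1,1)R 0/0 satisfied
(1,5)B 1/1 satisfied
(2,4)B 1/1 satisfied
(2,5)B 3/3 satisfied
(3,1)B 1/2 not
(3,2)B 2/2 satisfied
(3,5)B 3/3 satisfied
(3,6)B 1/2 not
(4,1)R 0/3 not
(4,2)B 2/3 satisfied
(4,3)B 2/2 satisfied
(4,5)B 2/3 satisfied
(4,6)R 0/2 not
(5,1)B 0/1 not
(5,3)B 2/3 satisfied
(5,4)B 2/2 satisfied
(5,5)B 3/3 satisfied
(6,3)R 0/1 not
(6,5)B 1/1 satisfied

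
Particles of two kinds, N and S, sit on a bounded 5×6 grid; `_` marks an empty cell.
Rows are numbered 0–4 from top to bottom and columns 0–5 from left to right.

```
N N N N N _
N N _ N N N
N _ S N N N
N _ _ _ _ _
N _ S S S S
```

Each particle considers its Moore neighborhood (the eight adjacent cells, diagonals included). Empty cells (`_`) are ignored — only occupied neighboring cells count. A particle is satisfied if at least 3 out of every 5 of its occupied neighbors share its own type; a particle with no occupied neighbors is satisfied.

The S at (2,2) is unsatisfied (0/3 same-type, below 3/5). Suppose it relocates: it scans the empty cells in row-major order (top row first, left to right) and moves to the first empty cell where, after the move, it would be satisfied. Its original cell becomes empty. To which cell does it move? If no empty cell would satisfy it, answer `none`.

Vacating (2,2). Empty cells in order:
  (0,5): 0/3 same-type → still unsatisfied.
  (1,2): 0/6 same-type → still unsatisfied.
  (2,1): 0/4 same-type → still unsatisfied.
  (3,1): 1/4 same-type → still unsatisfied.
  (3,2): 2/3 same-type → satisfied — stop here.

(3,2)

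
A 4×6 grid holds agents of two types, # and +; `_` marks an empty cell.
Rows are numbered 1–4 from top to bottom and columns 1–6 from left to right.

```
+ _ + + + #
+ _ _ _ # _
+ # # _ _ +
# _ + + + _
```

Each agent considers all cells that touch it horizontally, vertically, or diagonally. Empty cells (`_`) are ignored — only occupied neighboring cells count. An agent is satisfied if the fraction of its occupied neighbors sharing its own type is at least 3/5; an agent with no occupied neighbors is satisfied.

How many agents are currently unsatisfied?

9

(1,1)+ 1/1 satisfied
(1,3)+ 1/1 satisfied
(1,4)+ 2/3 satisfied
(1,5)+ 1/3 not
(1,6)# 1/2 not
(2,1)+ 2/3 satisfied
(2,5)# 1/4 not
(3,1)+ 1/3 not
(3,2)# 2/5 not
(3,3)# 1/3 not
(3,6)+ 1/2 not
(4,1)# 1/2 not
(4,3)+ 1/3 not
(4,4)+ 2/3 satisfied
(4,5)+ 2/2 satisfied
Unsatisfied: (1,5), (1,6), (2,5), (3,1), (3,2), (3,3), (3,6), (4,1), (4,3) — 9 in total.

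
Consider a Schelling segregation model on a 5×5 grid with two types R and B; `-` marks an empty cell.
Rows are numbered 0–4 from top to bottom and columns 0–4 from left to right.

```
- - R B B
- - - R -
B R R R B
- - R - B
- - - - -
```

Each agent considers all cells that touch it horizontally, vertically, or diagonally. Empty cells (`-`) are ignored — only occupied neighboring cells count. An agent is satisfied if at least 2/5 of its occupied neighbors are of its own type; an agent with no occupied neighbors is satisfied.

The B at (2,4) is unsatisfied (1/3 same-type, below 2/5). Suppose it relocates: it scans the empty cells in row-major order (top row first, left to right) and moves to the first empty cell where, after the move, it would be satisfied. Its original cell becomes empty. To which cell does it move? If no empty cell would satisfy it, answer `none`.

Vacating (2,4). Empty cells in order:
  (0,0): 0/0 same-type → satisfied — stop here.

(0,0)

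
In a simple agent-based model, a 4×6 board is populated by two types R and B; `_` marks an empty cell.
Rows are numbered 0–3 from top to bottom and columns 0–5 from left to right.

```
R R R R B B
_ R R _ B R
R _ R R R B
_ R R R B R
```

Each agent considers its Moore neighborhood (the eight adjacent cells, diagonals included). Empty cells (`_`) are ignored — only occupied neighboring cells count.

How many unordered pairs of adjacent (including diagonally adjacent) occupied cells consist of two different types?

Scan each occupied cell's neighbors to the right and below (and the two forward diagonals) so each pair is counted once.
Row 0: R(0,0)–R(0,1)= R(0,0)–R(1,1)= R(0,1)–R(0,2)= R(0,1)–R(1,1)= R(0,1)–R(1,2)= R(0,2)–R(0,3)= R(0,2)–R(1,2)= R(0,2)–R(1,1)= R(0,3)–B(0,4)≠ R(0,3)–B(1,4)≠ R(0,3)–R(1,2)= B(0,4)–B(0,5)= B(0,4)–B(1,4)= B(0,4)–R(1,5)≠ B(0,5)–R(1,5)≠ B(0,5)–B(1,4)=  → 4/16 unlike.
Row 1: R(1,1)–R(1,2)= R(1,1)–R(2,2)= R(1,1)–R(2,0)= R(1,2)–R(2,2)= R(1,2)–R(2,3)= B(1,4)–R(1,5)≠ B(1,4)–R(2,4)≠ B(1,4)–B(2,5)= B(1,4)–R(2,3)≠ R(1,5)–B(2,5)≠ R(1,5)–R(2,4)=  → 4/11 unlike.
Row 2: R(2,0)–R(3,1)= R(2,2)–R(2,3)= R(2,2)–R(3,2)= R(2,2)–R(3,3)= R(2,2)–R(3,1)= R(2,3)–R(2,4)= R(2,3)–R(3,3)= R(2,3)–B(3,4)≠ R(2,3)–R(3,2)= R(2,4)–B(2,5)≠ R(2,4)–B(3,4)≠ R(2,4)–R(3,5)= R(2,4)–R(3,3)= B(2,5)–R(3,5)≠ B(2,5)–B(3,4)=  → 4/15 unlike.
Row 3: R(3,1)–R(3,2)= R(3,2)–R(3,3)= R(3,3)–B(3,4)≠ B(3,4)–R(3,5)≠  → 2/4 unlike.
Total adjacent occupied pairs: 46; unlike-type pairs: 14.

14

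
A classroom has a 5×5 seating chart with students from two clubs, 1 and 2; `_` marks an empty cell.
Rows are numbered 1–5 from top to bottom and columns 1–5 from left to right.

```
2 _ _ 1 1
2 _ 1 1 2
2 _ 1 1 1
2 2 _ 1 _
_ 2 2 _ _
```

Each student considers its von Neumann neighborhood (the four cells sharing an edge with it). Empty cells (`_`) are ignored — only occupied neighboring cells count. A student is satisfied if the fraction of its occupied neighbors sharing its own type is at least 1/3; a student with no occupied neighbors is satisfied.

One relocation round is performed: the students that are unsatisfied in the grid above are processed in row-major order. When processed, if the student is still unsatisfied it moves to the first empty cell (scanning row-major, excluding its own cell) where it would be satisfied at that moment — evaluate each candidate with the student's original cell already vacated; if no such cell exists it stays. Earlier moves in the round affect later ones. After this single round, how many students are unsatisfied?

0

Initially unsatisfied (in order): (2,5).
  (2,5) → (1,2).
Resulting grid:
2 2 _ 1 1
2 _ 1 1 _
2 _ 1 1 1
2 2 _ 1 _
_ 2 2 _ _
All satisfied now.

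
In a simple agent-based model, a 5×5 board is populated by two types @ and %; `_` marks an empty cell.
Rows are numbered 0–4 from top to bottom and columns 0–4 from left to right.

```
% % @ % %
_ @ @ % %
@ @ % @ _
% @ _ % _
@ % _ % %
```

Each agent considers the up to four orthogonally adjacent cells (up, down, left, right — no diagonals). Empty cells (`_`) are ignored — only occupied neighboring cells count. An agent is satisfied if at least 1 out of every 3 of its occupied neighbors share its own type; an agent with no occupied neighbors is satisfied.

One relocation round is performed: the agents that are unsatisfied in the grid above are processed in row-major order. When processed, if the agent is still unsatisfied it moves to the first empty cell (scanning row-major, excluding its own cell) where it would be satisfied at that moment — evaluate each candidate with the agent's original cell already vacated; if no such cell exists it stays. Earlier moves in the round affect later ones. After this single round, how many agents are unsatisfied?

0

Initially unsatisfied (in order): (2,2), (2,3), (3,0), (4,0), (4,1).
  (2,2) → (1,0).
  (2,3) → (2,2).
  (3,0) → (2,3).
  (4,0) → (3,0).
  (4,1) → (2,4).
Resulting grid:
% % @ % %
% @ @ % %
@ @ @ % %
@ @ _ % _
_ _ _ % %
All satisfied now.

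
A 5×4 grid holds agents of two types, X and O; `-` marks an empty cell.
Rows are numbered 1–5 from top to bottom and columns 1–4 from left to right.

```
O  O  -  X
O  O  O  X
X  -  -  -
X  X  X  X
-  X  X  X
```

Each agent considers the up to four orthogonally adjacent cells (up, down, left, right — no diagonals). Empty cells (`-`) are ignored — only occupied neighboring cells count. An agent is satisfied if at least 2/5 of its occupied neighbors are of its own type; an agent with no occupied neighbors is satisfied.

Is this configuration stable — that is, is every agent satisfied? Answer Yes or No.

Yes

Row 1: (1,1)O 2/2 ✓ · (1,2)O 2/2 ✓ · (1,4)X 1/1 ✓
Row 2: (2,1)O 2/3 ✓ · (2,2)O 3/3 ✓ · (2,3)O 1/2 ✓ · (2,4)X 1/2 ✓
Row 3: (3,1)X 1/2 ✓
Row 4: (4,1)X 2/2 ✓ · (4,2)X 3/3 ✓ · (4,3)X 3/3 ✓ · (4,4)X 2/2 ✓
Row 5: (5,2)X 2/2 ✓ · (5,3)X 3/3 ✓ · (5,4)X 2/2 ✓
All meet the threshold, so the configuration is stable.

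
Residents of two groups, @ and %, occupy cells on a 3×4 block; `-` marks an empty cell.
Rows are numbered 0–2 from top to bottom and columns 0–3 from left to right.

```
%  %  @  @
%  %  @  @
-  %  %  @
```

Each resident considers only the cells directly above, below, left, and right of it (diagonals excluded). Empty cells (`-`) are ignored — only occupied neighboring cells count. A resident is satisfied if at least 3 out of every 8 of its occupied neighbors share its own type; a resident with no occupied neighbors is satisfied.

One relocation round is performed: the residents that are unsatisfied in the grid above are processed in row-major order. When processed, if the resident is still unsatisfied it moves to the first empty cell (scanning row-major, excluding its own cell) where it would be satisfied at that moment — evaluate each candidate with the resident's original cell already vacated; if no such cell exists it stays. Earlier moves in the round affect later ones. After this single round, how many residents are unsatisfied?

Initially unsatisfied (in order): (2,2).
  (2,2) → (2,0).
Resulting grid:
% % @ @
% % @ @
% % - @
All satisfied now.

0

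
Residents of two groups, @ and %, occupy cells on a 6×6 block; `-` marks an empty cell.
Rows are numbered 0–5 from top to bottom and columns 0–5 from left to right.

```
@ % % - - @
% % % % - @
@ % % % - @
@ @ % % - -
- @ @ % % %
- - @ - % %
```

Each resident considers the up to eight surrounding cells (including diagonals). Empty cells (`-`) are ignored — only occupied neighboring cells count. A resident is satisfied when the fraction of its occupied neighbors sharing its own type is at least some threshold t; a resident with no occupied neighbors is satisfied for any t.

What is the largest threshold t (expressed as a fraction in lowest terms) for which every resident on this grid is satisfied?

0/1

Row 0: (0,0)@ 0/3 · (0,1)% 4/5 · (0,2)% 4/4 · (0,5)@ 1/1
Row 1: (1,0)% 3/5 · (1,1)% 6/8 · (1,2)% 7/7 · (1,3)% 4/4 · (1,5)@ 2/2
Row 2: (2,0)@ 2/5 · (2,1)% 5/8 · (2,2)% 7/8 · (2,3)% 5/5 · (2,5)@ 1/1
Row 3: (3,0)@ 3/4 · (3,1)@ 4/7 · (3,2)% 5/8 · (3,3)% 5/6
Row 4: (4,1)@ 4/5 · (4,2)@ 3/6 · (4,3)% 4/6 · (4,4)% 5/5 · (4,5)% 3/3
Row 5: (5,2)@ 2/3 · (5,4)% 4/4 · (5,5)% 3/3
The smallest same-type fraction is 0/3 at (0,0), which reduces to 0/1. Any threshold above that leaves this resident unsatisfied.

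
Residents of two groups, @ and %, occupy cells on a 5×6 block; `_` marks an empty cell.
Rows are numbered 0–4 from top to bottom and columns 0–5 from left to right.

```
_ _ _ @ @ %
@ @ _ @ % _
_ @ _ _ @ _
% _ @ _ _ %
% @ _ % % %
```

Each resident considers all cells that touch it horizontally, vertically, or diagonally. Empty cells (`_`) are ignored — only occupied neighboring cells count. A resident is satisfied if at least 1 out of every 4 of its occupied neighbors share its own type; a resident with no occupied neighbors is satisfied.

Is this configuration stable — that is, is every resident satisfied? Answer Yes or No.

(0,3)@ 2/3 satisfied
(0,4)@ 2/4 satisfied
(0,5)% 1/2 satisfied
(1,0)@ 2/2 satisfied
(1,1)@ 2/2 satisfied
(1,3)@ 3/4 satisfied
(1,4)% 1/5 not
(2,1)@ 3/4 satisfied
(2,4)@ 1/3 satisfied
(3,0)% 1/3 satisfied
(3,2)@ 2/3 satisfied
(3,5)% 2/3 satisfied
(4,0)% 1/2 satisfied
(4,1)@ 1/3 satisfied
(4,3)% 1/2 satisfied
(4,4)% 3/3 satisfied
(4,5)% 2/2 satisfied
For instance (1,4) has only 1/5 same-type neighbors, below 1/4.

No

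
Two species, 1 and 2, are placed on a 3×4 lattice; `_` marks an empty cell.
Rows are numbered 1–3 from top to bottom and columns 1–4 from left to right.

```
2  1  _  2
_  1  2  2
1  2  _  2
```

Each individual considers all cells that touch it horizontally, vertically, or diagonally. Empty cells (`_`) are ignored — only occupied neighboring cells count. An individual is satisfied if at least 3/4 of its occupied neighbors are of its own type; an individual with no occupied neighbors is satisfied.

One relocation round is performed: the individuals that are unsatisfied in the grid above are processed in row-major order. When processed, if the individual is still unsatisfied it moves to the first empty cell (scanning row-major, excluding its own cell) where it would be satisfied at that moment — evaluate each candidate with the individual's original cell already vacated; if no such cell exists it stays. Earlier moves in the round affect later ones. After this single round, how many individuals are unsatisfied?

Initially unsatisfied (in order): (1,1), (1,2), (2,2), (2,3), (3,1), (3,2).
  (1,1) → (3,3).
  (1,2) → (1,1).
  (2,2): no empty cell satisfies it; stays.
  (2,3): now satisfied by earlier moves; stays.
  (3,1): no empty cell satisfies it; stays.
  (3,2) → (1,3).
Resulting grid:
1 _ 2 2
_ 1 2 2
1 _ 2 2
Unsatisfied now: (2,2).

1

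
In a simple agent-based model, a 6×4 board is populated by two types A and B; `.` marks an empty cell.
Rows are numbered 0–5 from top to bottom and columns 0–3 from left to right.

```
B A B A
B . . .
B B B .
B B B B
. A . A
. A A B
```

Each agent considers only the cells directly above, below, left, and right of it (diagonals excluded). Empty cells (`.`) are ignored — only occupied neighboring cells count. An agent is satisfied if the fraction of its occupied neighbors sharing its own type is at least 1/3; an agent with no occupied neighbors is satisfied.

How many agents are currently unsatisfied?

Row 0: (0,0)B 1/2 satisfied · (0,1)A 0/2 not · (0,2)B 0/2 not · (0,3)A 0/1 not
Row 1: (1,0)B 2/2 satisfied
Row 2: (2,0)B 3/3 satisfied · (2,1)B 3/3 satisfied · (2,2)B 2/2 satisfied
Row 3: (3,0)B 2/2 satisfied · (3,1)B 3/4 satisfied · (3,2)B 3/3 satisfied · (3,3)B 1/2 satisfied
Row 4: (4,1)A 1/2 satisfied · (4,3)A 0/2 not
Row 5: (5,1)A 2/2 satisfied · (5,2)A 1/2 satisfied · (5,3)B 0/2 not
Unsatisfied: (0,1), (0,2), (0,3), (4,3), (5,3) — 5 in total.

5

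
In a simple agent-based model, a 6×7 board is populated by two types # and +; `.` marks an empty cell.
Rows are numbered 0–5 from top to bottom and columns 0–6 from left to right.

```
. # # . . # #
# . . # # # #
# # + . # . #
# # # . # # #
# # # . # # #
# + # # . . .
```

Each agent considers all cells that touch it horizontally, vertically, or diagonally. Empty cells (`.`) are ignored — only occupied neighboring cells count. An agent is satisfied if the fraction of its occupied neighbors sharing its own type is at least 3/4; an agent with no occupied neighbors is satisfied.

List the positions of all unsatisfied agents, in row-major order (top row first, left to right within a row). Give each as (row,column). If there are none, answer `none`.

(2,2), (5,0), (5,1)

(0,1)# 2/2 satisfied
(0,2)# 2/2 satisfied
(0,5)# 4/4 satisfied
(0,6)# 3/3 satisfied
(1,0)# 3/3 satisfied
(1,3)# 3/4 satisfied
(1,4)# 4/4 satisfied
(1,5)# 6/6 satisfied
(1,6)# 4/4 satisfied
(2,0)# 4/4 satisfied
(2,1)# 5/6 satisfied
(2,2)+ 0/4 not
(2,4)# 5/5 satisfied
(2,6)# 4/4 satisfied
(3,0)# 5/5 satisfied
(3,1)# 7/8 satisfied
(3,2)# 4/5 satisfied
(3,4)# 4/4 satisfied
(3,5)# 7/7 satisfied
(3,6)# 4/4 satisfied
(4,0)# 4/5 satisfied
(4,1)# 7/8 satisfied
(4,2)# 5/6 satisfied
(4,4)# 4/4 satisfied
(4,5)# 5/5 satisfied
(4,6)# 3/3 satisfied
(5,0)# 2/3 not
(5,1)+ 0/5 not
(5,2)# 3/4 satisfied
(5,3)# 3/3 satisfied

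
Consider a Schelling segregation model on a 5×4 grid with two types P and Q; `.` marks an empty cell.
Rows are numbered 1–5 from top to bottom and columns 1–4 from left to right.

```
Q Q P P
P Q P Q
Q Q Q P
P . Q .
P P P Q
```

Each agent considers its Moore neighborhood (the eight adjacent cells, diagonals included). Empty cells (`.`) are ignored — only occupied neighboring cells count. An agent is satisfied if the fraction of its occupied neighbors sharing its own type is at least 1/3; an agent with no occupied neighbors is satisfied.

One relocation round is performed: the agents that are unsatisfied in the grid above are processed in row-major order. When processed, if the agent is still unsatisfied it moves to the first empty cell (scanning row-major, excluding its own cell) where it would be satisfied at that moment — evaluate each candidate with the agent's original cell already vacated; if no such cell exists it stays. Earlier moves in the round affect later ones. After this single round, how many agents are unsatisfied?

0

Initially unsatisfied (in order): (2,1), (2,4), (3,4).
  (2,1) → (4,2).
  (2,4) → (2,1).
  (3,4): now satisfied by earlier moves; stays.
Resulting grid:
Q Q P P
Q Q P .
Q Q Q P
P P Q .
P P P Q
All satisfied now.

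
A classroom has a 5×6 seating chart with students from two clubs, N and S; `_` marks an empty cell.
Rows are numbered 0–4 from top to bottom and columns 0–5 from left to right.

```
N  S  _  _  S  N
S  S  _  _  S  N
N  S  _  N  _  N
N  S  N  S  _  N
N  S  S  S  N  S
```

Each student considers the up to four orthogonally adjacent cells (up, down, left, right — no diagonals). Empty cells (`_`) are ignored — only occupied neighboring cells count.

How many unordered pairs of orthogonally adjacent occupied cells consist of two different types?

15

Scan each occupied cell's neighbors to the right and below so each pair is counted once.
From row 0: 3 unlike of 6 pairs (running 3/6).
From row 1: 2 unlike of 5 pairs (running 5/11).
From row 2: 2 unlike of 5 pairs (running 7/16).
From row 3: 5 unlike of 8 pairs (running 12/24).
From row 4: 3 unlike of 5 pairs (running 15/29).
Total adjacent occupied pairs: 29; unlike-type pairs: 15.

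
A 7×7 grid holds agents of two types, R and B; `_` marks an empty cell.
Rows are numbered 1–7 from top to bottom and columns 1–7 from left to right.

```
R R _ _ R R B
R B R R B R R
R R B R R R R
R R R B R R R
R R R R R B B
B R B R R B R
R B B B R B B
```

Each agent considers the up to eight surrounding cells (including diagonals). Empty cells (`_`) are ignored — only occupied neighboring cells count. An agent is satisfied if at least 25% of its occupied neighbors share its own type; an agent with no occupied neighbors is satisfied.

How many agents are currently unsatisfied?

6

Row 1: (1,1)R 2/3 satisfied · (1,2)R 3/4 satisfied · (1,5)R 3/4 satisfied · (1,6)R 3/5 satisfied · (1,7)B 0/3 not
Row 2: (2,1)R 4/5 satisfied · (2,2)B 1/7 not · (2,3)R 4/6 satisfied · (2,4)R 4/6 satisfied · (2,5)B 0/7 not · (2,6)R 6/8 satisfied · (2,7)R 4/5 satisfied
Row 3: (3,1)R 4/5 satisfied · (3,2)R 6/8 satisfied · (3,3)B 2/8 satisfied · (3,4)R 5/8 satisfied · (3,5)R 6/8 satisfied · (3,6)R 7/8 satisfied · (3,7)R 5/5 satisfied
Row 4: (4,1)R 5/5 satisfied · (4,2)R 7/8 satisfied · (4,3)R 6/8 satisfied · (4,4)B 1/8 not · (4,5)R 6/8 satisfied · (4,6)R 6/8 satisfied · (4,7)R 3/5 satisfied
Row 5: (5,1)R 4/5 satisfied · (5,2)R 6/8 satisfied · (5,3)R 6/8 satisfied · (5,4)R 6/8 satisfied · (5,5)R 5/8 satisfied · (5,6)B 2/8 satisfied · (5,7)B 2/5 satisfied
Row 6: (6,1)B 1/5 not · (6,2)R 4/8 satisfied · (6,3)B 3/8 satisfied · (6,4)R 5/8 satisfied · (6,5)R 4/8 satisfied · (6,6)B 4/8 satisfied · (6,7)R 0/5 not
Row 7: (7,1)R 1/3 satisfied · (7,2)B 3/5 satisfied · (7,3)B 3/5 satisfied · (7,4)B 2/5 satisfied · (7,5)R 2/5 satisfied · (7,6)B 2/5 satisfied · (7,7)B 2/3 satisfied
Unsatisfied: (1,7), (2,2), (2,5), (4,4), (6,1), (6,7) — 6 in total.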